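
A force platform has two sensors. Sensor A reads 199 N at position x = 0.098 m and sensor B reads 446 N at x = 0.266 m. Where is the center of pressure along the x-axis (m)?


COP_x = (F1*x1 + F2*x2) / (F1 + F2)
COP_x = (199*0.098 + 446*0.266) / (199 + 446)
Numerator = 138.1380
Denominator = 645
COP_x = 0.2142


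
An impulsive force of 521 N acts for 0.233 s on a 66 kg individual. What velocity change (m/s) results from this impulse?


J = F * dt = 521 * 0.233 = 121.3930 N*s
delta_v = J / m
delta_v = 121.3930 / 66
delta_v = 1.8393


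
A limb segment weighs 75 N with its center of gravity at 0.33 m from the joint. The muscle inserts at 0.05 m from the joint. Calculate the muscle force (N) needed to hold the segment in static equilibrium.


F_muscle = W * d_load / d_muscle
F_muscle = 75 * 0.33 / 0.05
Numerator = 24.7500
F_muscle = 495.0000


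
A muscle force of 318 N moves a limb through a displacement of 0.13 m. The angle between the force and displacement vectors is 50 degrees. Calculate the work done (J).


W = F * d * cos(theta)
theta = 50 deg = 0.8727 rad
cos(theta) = 0.6428
W = 318 * 0.13 * 0.6428
W = 26.5728


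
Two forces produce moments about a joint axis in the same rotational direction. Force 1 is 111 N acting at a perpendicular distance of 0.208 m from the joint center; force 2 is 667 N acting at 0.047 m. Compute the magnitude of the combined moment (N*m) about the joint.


M = F1 * d1 + F2 * d2
M = 111 * 0.208 + 667 * 0.047
M = 23.0880 + 31.3490
M = 54.4370


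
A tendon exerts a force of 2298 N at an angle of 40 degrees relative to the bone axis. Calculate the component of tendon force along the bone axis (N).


F_eff = F_tendon * cos(theta)
theta = 40 deg = 0.6981 rad
cos(theta) = 0.7660
F_eff = 2298 * 0.7660
F_eff = 1760.3701


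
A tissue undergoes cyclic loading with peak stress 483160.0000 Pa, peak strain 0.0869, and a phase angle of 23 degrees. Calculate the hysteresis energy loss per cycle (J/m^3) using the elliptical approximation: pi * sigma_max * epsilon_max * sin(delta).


E_loss = pi * sigma_max * epsilon_max * sin(delta)
delta = 23 deg = 0.4014 rad
sin(delta) = 0.3907
E_loss = pi * 483160.0000 * 0.0869 * 0.3907
E_loss = 51539.3140


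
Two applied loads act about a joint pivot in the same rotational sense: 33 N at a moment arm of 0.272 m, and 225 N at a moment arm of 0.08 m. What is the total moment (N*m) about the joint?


M = F1 * d1 + F2 * d2
M = 33 * 0.272 + 225 * 0.08
M = 8.9760 + 18.0000
M = 26.9760


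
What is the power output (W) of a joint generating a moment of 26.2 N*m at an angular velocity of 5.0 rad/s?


P = M * omega
P = 26.2 * 5.0
P = 131.0000


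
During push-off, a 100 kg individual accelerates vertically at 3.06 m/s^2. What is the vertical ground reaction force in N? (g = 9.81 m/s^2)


GRF = m * (g + a)
GRF = 100 * (9.81 + 3.06)
GRF = 100 * 12.8700
GRF = 1287.0000


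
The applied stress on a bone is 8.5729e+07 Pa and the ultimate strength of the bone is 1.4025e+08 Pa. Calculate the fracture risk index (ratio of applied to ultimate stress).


FRI = applied / ultimate
FRI = 8.5729e+07 / 1.4025e+08
FRI = 0.6113


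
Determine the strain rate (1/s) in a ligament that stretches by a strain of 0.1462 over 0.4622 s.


strain_rate = delta_strain / delta_t
strain_rate = 0.1462 / 0.4622
strain_rate = 0.3163


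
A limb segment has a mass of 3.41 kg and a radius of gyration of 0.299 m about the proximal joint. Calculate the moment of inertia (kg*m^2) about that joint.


I = m * k^2
I = 3.41 * 0.299^2
k^2 = 0.0894
I = 0.3049


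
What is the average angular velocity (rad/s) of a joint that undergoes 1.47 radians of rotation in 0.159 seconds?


omega = delta_theta / delta_t
omega = 1.47 / 0.159
omega = 9.2453


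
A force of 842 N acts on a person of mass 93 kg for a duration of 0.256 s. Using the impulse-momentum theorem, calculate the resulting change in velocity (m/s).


J = F * dt = 842 * 0.256 = 215.5520 N*s
delta_v = J / m
delta_v = 215.5520 / 93
delta_v = 2.3178


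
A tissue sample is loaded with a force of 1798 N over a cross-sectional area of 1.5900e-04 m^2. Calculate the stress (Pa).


stress = F / A
stress = 1798 / 1.5900e-04
stress = 1.1308e+07


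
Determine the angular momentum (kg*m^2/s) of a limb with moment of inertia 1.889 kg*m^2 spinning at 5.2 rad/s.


L = I * omega
L = 1.889 * 5.2
L = 9.8228


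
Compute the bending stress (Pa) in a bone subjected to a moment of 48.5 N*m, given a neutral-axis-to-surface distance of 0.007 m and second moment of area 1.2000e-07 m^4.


sigma = M * c / I
sigma = 48.5 * 0.007 / 1.2000e-07
M * c = 0.3395
sigma = 2.8292e+06


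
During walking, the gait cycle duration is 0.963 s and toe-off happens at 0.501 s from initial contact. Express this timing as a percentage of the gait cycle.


pct = (event_time / cycle_time) * 100
pct = (0.501 / 0.963) * 100
ratio = 0.5202
pct = 52.0249


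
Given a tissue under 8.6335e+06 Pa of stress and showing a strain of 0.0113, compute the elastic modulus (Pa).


E = stress / strain
E = 8.6335e+06 / 0.0113
E = 7.6403e+08


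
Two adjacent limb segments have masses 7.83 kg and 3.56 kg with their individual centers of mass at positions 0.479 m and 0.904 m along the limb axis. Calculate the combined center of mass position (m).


COM = (m1*x1 + m2*x2) / (m1 + m2)
COM = (7.83*0.479 + 3.56*0.904) / (7.83 + 3.56)
Numerator = 6.9688
Denominator = 11.3900
COM = 0.6118


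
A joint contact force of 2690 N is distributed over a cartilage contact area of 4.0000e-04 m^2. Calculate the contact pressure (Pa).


P = F / A
P = 2690 / 4.0000e-04
P = 6.7250e+06


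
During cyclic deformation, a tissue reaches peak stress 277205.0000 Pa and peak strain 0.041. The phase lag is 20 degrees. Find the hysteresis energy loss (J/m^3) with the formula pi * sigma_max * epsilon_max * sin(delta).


E_loss = pi * sigma_max * epsilon_max * sin(delta)
delta = 20 deg = 0.3491 rad
sin(delta) = 0.3420
E_loss = pi * 277205.0000 * 0.041 * 0.3420
E_loss = 12211.9909


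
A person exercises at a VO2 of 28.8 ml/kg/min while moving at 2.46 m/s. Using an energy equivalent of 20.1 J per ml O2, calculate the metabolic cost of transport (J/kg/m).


Power per kg = VO2 * 20.1 / 60
Power per kg = 28.8 * 20.1 / 60 = 9.6480 W/kg
Cost = power_per_kg / speed
Cost = 9.6480 / 2.46
Cost = 3.9220


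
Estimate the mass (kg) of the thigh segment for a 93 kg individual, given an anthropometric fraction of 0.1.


m_segment = body_mass * fraction
m_segment = 93 * 0.1
m_segment = 9.3000


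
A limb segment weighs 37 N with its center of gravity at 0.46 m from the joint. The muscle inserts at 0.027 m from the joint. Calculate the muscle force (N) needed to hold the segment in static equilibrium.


F_muscle = W * d_load / d_muscle
F_muscle = 37 * 0.46 / 0.027
Numerator = 17.0200
F_muscle = 630.3704


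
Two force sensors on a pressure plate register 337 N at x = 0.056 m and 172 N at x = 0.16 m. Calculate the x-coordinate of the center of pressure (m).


COP_x = (F1*x1 + F2*x2) / (F1 + F2)
COP_x = (337*0.056 + 172*0.16) / (337 + 172)
Numerator = 46.3920
Denominator = 509
COP_x = 0.0911


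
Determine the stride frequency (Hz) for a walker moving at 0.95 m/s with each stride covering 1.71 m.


f = v / stride_length
f = 0.95 / 1.71
f = 0.5556


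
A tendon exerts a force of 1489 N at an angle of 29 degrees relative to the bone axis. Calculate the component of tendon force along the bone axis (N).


F_eff = F_tendon * cos(theta)
theta = 29 deg = 0.5061 rad
cos(theta) = 0.8746
F_eff = 1489 * 0.8746
F_eff = 1302.3087


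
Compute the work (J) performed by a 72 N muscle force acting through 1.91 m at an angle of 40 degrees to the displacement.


W = F * d * cos(theta)
theta = 40 deg = 0.6981 rad
cos(theta) = 0.7660
W = 72 * 1.91 * 0.7660
W = 105.3464


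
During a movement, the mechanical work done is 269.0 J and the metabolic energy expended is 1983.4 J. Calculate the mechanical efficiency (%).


eta = (W_mech / E_meta) * 100
eta = (269.0 / 1983.4) * 100
ratio = 0.1356
eta = 13.5626


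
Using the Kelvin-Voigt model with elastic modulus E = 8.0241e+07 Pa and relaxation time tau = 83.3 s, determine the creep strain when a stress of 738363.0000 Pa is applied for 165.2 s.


epsilon(t) = (sigma/E) * (1 - exp(-t/tau))
sigma/E = 738363.0000 / 8.0241e+07 = 0.0092
exp(-t/tau) = exp(-165.2 / 83.3) = 0.1376
epsilon = 0.0092 * (1 - 0.1376)
epsilon = 0.0079


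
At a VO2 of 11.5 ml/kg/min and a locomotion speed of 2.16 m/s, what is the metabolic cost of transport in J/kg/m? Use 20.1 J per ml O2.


Power per kg = VO2 * 20.1 / 60
Power per kg = 11.5 * 20.1 / 60 = 3.8525 W/kg
Cost = power_per_kg / speed
Cost = 3.8525 / 2.16
Cost = 1.7836


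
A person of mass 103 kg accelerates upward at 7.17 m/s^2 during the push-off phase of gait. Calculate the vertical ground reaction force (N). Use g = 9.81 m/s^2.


GRF = m * (g + a)
GRF = 103 * (9.81 + 7.17)
GRF = 103 * 16.9800
GRF = 1748.9400


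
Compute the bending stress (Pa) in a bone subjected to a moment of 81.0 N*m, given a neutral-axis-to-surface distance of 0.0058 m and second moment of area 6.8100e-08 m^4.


sigma = M * c / I
sigma = 81.0 * 0.0058 / 6.8100e-08
M * c = 0.4698
sigma = 6.8987e+06


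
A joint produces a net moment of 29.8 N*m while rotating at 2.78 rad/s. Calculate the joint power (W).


P = M * omega
P = 29.8 * 2.78
P = 82.8440


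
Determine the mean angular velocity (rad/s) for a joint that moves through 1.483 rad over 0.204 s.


omega = delta_theta / delta_t
omega = 1.483 / 0.204
omega = 7.2696


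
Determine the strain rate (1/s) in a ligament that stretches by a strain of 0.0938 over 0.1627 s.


strain_rate = delta_strain / delta_t
strain_rate = 0.0938 / 0.1627
strain_rate = 0.5765


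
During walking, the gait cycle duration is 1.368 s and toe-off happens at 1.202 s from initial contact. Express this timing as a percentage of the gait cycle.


pct = (event_time / cycle_time) * 100
pct = (1.202 / 1.368) * 100
ratio = 0.8787
pct = 87.8655


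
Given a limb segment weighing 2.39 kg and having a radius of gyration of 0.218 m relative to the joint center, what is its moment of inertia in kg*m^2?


I = m * k^2
I = 2.39 * 0.218^2
k^2 = 0.0475
I = 0.1136


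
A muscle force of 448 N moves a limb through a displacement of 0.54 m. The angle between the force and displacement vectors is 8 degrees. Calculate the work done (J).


W = F * d * cos(theta)
theta = 8 deg = 0.1396 rad
cos(theta) = 0.9903
W = 448 * 0.54 * 0.9903
W = 239.5657


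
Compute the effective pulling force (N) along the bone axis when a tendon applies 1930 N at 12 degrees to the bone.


F_eff = F_tendon * cos(theta)
theta = 12 deg = 0.2094 rad
cos(theta) = 0.9781
F_eff = 1930 * 0.9781
F_eff = 1887.8249


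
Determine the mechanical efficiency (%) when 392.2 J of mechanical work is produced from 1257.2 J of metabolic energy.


eta = (W_mech / E_meta) * 100
eta = (392.2 / 1257.2) * 100
ratio = 0.3120
eta = 31.1963


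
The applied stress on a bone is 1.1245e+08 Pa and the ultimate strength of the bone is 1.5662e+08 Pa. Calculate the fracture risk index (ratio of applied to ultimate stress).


FRI = applied / ultimate
FRI = 1.1245e+08 / 1.5662e+08
FRI = 0.7180


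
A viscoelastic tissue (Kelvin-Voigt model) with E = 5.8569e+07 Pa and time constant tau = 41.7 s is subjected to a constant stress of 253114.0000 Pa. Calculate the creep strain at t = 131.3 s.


epsilon(t) = (sigma/E) * (1 - exp(-t/tau))
sigma/E = 253114.0000 / 5.8569e+07 = 0.0043
exp(-t/tau) = exp(-131.3 / 41.7) = 0.0429
epsilon = 0.0043 * (1 - 0.0429)
epsilon = 0.0041


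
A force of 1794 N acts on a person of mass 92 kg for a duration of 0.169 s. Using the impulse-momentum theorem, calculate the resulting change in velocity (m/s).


J = F * dt = 1794 * 0.169 = 303.1860 N*s
delta_v = J / m
delta_v = 303.1860 / 92
delta_v = 3.2955


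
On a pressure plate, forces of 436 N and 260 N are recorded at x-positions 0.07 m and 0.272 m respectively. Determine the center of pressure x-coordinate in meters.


COP_x = (F1*x1 + F2*x2) / (F1 + F2)
COP_x = (436*0.07 + 260*0.272) / (436 + 260)
Numerator = 101.2400
Denominator = 696
COP_x = 0.1455


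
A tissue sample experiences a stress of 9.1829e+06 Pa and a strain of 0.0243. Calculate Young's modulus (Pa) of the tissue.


E = stress / strain
E = 9.1829e+06 / 0.0243
E = 3.7790e+08


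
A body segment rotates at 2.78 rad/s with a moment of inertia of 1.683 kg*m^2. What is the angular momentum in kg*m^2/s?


L = I * omega
L = 1.683 * 2.78
L = 4.6787


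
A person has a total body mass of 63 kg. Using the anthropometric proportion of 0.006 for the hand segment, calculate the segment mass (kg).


m_segment = body_mass * fraction
m_segment = 63 * 0.006
m_segment = 0.3780


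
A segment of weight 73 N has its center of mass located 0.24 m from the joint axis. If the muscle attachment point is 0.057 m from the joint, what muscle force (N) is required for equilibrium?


F_muscle = W * d_load / d_muscle
F_muscle = 73 * 0.24 / 0.057
Numerator = 17.5200
F_muscle = 307.3684


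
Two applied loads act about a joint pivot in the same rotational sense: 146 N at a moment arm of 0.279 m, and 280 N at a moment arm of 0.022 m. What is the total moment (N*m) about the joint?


M = F1 * d1 + F2 * d2
M = 146 * 0.279 + 280 * 0.022
M = 40.7340 + 6.1600
M = 46.8940


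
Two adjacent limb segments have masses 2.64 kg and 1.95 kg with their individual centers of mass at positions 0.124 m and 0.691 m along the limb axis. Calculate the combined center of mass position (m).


COM = (m1*x1 + m2*x2) / (m1 + m2)
COM = (2.64*0.124 + 1.95*0.691) / (2.64 + 1.95)
Numerator = 1.6748
Denominator = 4.5900
COM = 0.3649


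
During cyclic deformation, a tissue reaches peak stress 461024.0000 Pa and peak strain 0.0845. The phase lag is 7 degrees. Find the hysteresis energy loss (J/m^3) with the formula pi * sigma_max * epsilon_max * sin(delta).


E_loss = pi * sigma_max * epsilon_max * sin(delta)
delta = 7 deg = 0.1222 rad
sin(delta) = 0.1219
E_loss = pi * 461024.0000 * 0.0845 * 0.1219
E_loss = 14915.0457


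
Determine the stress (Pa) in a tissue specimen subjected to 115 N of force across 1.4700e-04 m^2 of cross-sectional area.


stress = F / A
stress = 115 / 1.4700e-04
stress = 782312.9252


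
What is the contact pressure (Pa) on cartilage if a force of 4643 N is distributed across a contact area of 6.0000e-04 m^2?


P = F / A
P = 4643 / 6.0000e-04
P = 7.7383e+06


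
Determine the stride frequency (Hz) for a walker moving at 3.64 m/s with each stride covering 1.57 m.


f = v / stride_length
f = 3.64 / 1.57
f = 2.3185


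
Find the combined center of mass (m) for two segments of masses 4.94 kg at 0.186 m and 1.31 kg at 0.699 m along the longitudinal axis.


COM = (m1*x1 + m2*x2) / (m1 + m2)
COM = (4.94*0.186 + 1.31*0.699) / (4.94 + 1.31)
Numerator = 1.8345
Denominator = 6.2500
COM = 0.2935


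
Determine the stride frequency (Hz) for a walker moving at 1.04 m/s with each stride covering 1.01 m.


f = v / stride_length
f = 1.04 / 1.01
f = 1.0297


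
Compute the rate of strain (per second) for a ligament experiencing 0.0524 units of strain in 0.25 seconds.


strain_rate = delta_strain / delta_t
strain_rate = 0.0524 / 0.25
strain_rate = 0.2096


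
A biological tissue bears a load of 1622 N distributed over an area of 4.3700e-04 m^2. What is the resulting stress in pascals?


stress = F / A
stress = 1622 / 4.3700e-04
stress = 3.7117e+06


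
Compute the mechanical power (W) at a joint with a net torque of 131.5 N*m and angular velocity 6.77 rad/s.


P = M * omega
P = 131.5 * 6.77
P = 890.2550


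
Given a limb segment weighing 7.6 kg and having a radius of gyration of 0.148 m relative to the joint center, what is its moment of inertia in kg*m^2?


I = m * k^2
I = 7.6 * 0.148^2
k^2 = 0.0219
I = 0.1665


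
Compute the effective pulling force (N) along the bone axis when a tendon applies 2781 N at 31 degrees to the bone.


F_eff = F_tendon * cos(theta)
theta = 31 deg = 0.5411 rad
cos(theta) = 0.8572
F_eff = 2781 * 0.8572
F_eff = 2383.7823


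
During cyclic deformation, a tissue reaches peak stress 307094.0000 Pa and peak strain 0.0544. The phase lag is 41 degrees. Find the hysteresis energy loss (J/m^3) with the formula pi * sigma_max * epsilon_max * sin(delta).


E_loss = pi * sigma_max * epsilon_max * sin(delta)
delta = 41 deg = 0.7156 rad
sin(delta) = 0.6561
E_loss = pi * 307094.0000 * 0.0544 * 0.6561
E_loss = 34432.0611


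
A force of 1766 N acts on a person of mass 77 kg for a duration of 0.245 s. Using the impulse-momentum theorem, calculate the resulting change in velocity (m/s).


J = F * dt = 1766 * 0.245 = 432.6700 N*s
delta_v = J / m
delta_v = 432.6700 / 77
delta_v = 5.6191


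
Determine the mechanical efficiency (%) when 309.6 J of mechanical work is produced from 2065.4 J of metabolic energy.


eta = (W_mech / E_meta) * 100
eta = (309.6 / 2065.4) * 100
ratio = 0.1499
eta = 14.9898


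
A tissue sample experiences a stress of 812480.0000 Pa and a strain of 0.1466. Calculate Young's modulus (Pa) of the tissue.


E = stress / strain
E = 812480.0000 / 0.1466
E = 5.5422e+06


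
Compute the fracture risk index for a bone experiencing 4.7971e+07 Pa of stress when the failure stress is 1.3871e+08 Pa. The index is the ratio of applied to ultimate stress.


FRI = applied / ultimate
FRI = 4.7971e+07 / 1.3871e+08
FRI = 0.3458


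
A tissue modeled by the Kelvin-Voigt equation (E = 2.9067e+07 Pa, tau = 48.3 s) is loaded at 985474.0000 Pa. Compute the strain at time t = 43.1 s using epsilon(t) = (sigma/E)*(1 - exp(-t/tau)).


epsilon(t) = (sigma/E) * (1 - exp(-t/tau))
sigma/E = 985474.0000 / 2.9067e+07 = 0.0339
exp(-t/tau) = exp(-43.1 / 48.3) = 0.4097
epsilon = 0.0339 * (1 - 0.4097)
epsilon = 0.0200


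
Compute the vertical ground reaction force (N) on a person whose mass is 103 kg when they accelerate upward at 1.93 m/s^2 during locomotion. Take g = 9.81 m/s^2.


GRF = m * (g + a)
GRF = 103 * (9.81 + 1.93)
GRF = 103 * 11.7400
GRF = 1209.2200


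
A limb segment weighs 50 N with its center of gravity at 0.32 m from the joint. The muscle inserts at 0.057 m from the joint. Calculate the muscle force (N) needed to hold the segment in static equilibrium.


F_muscle = W * d_load / d_muscle
F_muscle = 50 * 0.32 / 0.057
Numerator = 16.0000
F_muscle = 280.7018


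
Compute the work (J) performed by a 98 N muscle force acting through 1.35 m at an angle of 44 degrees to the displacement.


W = F * d * cos(theta)
theta = 44 deg = 0.7679 rad
cos(theta) = 0.7193
W = 98 * 1.35 * 0.7193
W = 95.1687


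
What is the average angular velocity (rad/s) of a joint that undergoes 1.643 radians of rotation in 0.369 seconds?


omega = delta_theta / delta_t
omega = 1.643 / 0.369
omega = 4.4526


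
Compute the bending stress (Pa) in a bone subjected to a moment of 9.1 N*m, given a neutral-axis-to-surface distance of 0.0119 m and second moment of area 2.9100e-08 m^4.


sigma = M * c / I
sigma = 9.1 * 0.0119 / 2.9100e-08
M * c = 0.1083
sigma = 3.7213e+06


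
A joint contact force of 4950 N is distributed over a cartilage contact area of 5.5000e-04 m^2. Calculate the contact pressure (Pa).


P = F / A
P = 4950 / 5.5000e-04
P = 9.0000e+06


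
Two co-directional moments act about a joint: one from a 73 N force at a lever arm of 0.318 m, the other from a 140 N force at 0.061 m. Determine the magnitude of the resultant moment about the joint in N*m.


M = F1 * d1 + F2 * d2
M = 73 * 0.318 + 140 * 0.061
M = 23.2140 + 8.5400
M = 31.7540


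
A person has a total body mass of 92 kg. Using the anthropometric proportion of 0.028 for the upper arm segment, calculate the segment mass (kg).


m_segment = body_mass * fraction
m_segment = 92 * 0.028
m_segment = 2.5760


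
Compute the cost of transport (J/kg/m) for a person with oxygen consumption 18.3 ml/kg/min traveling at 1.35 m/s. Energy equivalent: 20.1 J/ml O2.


Power per kg = VO2 * 20.1 / 60
Power per kg = 18.3 * 20.1 / 60 = 6.1305 W/kg
Cost = power_per_kg / speed
Cost = 6.1305 / 1.35
Cost = 4.5411


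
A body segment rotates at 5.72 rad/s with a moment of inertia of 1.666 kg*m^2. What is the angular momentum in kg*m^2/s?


L = I * omega
L = 1.666 * 5.72
L = 9.5295


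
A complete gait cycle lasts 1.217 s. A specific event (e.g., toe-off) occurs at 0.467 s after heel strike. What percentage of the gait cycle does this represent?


pct = (event_time / cycle_time) * 100
pct = (0.467 / 1.217) * 100
ratio = 0.3837
pct = 38.3730


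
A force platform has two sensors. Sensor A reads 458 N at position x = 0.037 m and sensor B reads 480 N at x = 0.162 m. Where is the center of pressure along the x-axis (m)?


COP_x = (F1*x1 + F2*x2) / (F1 + F2)
COP_x = (458*0.037 + 480*0.162) / (458 + 480)
Numerator = 94.7060
Denominator = 938
COP_x = 0.1010


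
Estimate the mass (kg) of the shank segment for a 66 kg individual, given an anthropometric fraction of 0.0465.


m_segment = body_mass * fraction
m_segment = 66 * 0.0465
m_segment = 3.0690


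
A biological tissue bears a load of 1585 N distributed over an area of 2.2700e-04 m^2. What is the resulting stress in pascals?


stress = F / A
stress = 1585 / 2.2700e-04
stress = 6.9824e+06


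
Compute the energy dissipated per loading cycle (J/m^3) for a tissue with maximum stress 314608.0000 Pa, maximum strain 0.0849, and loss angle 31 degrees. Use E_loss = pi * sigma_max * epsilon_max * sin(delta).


E_loss = pi * sigma_max * epsilon_max * sin(delta)
delta = 31 deg = 0.5411 rad
sin(delta) = 0.5150
E_loss = pi * 314608.0000 * 0.0849 * 0.5150
E_loss = 43218.1986


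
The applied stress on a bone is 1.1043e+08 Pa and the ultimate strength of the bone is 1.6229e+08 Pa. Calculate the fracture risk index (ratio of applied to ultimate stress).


FRI = applied / ultimate
FRI = 1.1043e+08 / 1.6229e+08
FRI = 0.6804


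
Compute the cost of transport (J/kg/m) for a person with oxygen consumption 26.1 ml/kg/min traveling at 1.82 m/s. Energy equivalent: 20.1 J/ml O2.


Power per kg = VO2 * 20.1 / 60
Power per kg = 26.1 * 20.1 / 60 = 8.7435 W/kg
Cost = power_per_kg / speed
Cost = 8.7435 / 1.82
Cost = 4.8041


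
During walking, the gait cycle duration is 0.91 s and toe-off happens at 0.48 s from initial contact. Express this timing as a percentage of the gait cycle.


pct = (event_time / cycle_time) * 100
pct = (0.48 / 0.91) * 100
ratio = 0.5275
pct = 52.7473


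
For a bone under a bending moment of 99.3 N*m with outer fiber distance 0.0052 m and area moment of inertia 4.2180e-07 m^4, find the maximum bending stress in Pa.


sigma = M * c / I
sigma = 99.3 * 0.0052 / 4.2180e-07
M * c = 0.5164
sigma = 1.2242e+06


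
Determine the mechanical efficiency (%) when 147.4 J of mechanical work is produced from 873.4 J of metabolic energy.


eta = (W_mech / E_meta) * 100
eta = (147.4 / 873.4) * 100
ratio = 0.1688
eta = 16.8766


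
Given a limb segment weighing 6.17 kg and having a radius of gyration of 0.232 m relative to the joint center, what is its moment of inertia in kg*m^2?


I = m * k^2
I = 6.17 * 0.232^2
k^2 = 0.0538
I = 0.3321


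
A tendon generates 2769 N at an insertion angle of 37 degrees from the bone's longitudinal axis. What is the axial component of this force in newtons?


F_eff = F_tendon * cos(theta)
theta = 37 deg = 0.6458 rad
cos(theta) = 0.7986
F_eff = 2769 * 0.7986
F_eff = 2211.4217


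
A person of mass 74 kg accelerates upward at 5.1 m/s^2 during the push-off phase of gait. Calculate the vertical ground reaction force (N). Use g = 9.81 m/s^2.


GRF = m * (g + a)
GRF = 74 * (9.81 + 5.1)
GRF = 74 * 14.9100
GRF = 1103.3400


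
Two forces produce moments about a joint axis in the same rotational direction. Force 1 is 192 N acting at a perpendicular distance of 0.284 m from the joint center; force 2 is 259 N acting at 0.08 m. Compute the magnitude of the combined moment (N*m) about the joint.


M = F1 * d1 + F2 * d2
M = 192 * 0.284 + 259 * 0.08
M = 54.5280 + 20.7200
M = 75.2480


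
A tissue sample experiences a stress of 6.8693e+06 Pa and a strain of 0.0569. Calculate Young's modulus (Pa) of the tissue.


E = stress / strain
E = 6.8693e+06 / 0.0569
E = 1.2073e+08


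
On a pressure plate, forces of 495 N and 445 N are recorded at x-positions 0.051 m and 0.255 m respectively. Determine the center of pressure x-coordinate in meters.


COP_x = (F1*x1 + F2*x2) / (F1 + F2)
COP_x = (495*0.051 + 445*0.255) / (495 + 445)
Numerator = 138.7200
Denominator = 940
COP_x = 0.1476


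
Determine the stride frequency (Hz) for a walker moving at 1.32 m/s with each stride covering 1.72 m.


f = v / stride_length
f = 1.32 / 1.72
f = 0.7674


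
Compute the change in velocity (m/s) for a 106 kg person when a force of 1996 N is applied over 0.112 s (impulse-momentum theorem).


J = F * dt = 1996 * 0.112 = 223.5520 N*s
delta_v = J / m
delta_v = 223.5520 / 106
delta_v = 2.1090


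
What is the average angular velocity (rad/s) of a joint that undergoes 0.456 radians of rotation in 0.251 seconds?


omega = delta_theta / delta_t
omega = 0.456 / 0.251
omega = 1.8167


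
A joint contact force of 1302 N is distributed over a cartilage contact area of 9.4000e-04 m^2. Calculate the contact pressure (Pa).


P = F / A
P = 1302 / 9.4000e-04
P = 1.3851e+06


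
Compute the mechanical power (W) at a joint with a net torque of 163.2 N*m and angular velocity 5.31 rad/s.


P = M * omega
P = 163.2 * 5.31
P = 866.5920


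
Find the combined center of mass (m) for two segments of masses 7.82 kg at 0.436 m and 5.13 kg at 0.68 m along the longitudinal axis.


COM = (m1*x1 + m2*x2) / (m1 + m2)
COM = (7.82*0.436 + 5.13*0.68) / (7.82 + 5.13)
Numerator = 6.8979
Denominator = 12.9500
COM = 0.5327


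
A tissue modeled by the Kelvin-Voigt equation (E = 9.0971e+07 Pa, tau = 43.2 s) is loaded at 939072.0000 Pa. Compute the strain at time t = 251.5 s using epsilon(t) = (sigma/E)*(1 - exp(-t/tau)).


epsilon(t) = (sigma/E) * (1 - exp(-t/tau))
sigma/E = 939072.0000 / 9.0971e+07 = 0.0103
exp(-t/tau) = exp(-251.5 / 43.2) = 0.0030
epsilon = 0.0103 * (1 - 0.0030)
epsilon = 0.0103


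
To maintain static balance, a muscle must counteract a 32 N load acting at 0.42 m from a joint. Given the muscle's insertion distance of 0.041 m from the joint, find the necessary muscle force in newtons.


F_muscle = W * d_load / d_muscle
F_muscle = 32 * 0.42 / 0.041
Numerator = 13.4400
F_muscle = 327.8049


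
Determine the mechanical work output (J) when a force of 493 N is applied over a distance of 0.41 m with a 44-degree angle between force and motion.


W = F * d * cos(theta)
theta = 44 deg = 0.7679 rad
cos(theta) = 0.7193
W = 493 * 0.41 * 0.7193
W = 145.4002


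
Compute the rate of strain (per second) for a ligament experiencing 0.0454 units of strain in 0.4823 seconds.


strain_rate = delta_strain / delta_t
strain_rate = 0.0454 / 0.4823
strain_rate = 0.0941


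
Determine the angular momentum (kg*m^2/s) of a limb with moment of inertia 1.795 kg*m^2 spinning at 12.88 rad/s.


L = I * omega
L = 1.795 * 12.88
L = 23.1196


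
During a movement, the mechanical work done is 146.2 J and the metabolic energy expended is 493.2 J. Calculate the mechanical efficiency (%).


eta = (W_mech / E_meta) * 100
eta = (146.2 / 493.2) * 100
ratio = 0.2964
eta = 29.6431


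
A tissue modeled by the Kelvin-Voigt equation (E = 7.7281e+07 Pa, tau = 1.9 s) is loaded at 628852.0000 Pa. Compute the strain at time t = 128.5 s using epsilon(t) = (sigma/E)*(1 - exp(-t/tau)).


epsilon(t) = (sigma/E) * (1 - exp(-t/tau))
sigma/E = 628852.0000 / 7.7281e+07 = 0.0081
exp(-t/tau) = exp(-128.5 / 1.9) = 4.2460e-30
epsilon = 0.0081 * (1 - 4.2460e-30)
epsilon = 0.0081


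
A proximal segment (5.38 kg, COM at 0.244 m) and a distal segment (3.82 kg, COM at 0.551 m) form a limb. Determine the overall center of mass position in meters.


COM = (m1*x1 + m2*x2) / (m1 + m2)
COM = (5.38*0.244 + 3.82*0.551) / (5.38 + 3.82)
Numerator = 3.4175
Denominator = 9.2000
COM = 0.3715


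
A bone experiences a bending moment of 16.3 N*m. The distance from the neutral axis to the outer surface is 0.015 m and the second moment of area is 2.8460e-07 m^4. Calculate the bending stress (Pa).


sigma = M * c / I
sigma = 16.3 * 0.015 / 2.8460e-07
M * c = 0.2445
sigma = 859100.4919


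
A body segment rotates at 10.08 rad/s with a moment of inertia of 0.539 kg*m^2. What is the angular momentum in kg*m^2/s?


L = I * omega
L = 0.539 * 10.08
L = 5.4331


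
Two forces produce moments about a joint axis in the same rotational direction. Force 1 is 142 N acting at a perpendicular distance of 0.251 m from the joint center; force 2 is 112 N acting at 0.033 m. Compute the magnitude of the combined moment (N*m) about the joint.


M = F1 * d1 + F2 * d2
M = 142 * 0.251 + 112 * 0.033
M = 35.6420 + 3.6960
M = 39.3380


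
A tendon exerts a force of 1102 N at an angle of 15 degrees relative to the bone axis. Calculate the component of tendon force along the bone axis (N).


F_eff = F_tendon * cos(theta)
theta = 15 deg = 0.2618 rad
cos(theta) = 0.9659
F_eff = 1102 * 0.9659
F_eff = 1064.4503


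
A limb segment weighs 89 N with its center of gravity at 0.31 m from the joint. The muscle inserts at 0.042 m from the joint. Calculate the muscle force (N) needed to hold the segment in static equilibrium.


F_muscle = W * d_load / d_muscle
F_muscle = 89 * 0.31 / 0.042
Numerator = 27.5900
F_muscle = 656.9048


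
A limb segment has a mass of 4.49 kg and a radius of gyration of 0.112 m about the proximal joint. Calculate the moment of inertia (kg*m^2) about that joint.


I = m * k^2
I = 4.49 * 0.112^2
k^2 = 0.0125
I = 0.0563


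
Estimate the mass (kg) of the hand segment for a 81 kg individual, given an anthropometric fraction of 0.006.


m_segment = body_mass * fraction
m_segment = 81 * 0.006
m_segment = 0.4860


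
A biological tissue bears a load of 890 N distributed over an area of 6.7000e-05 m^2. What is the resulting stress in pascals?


stress = F / A
stress = 890 / 6.7000e-05
stress = 1.3284e+07


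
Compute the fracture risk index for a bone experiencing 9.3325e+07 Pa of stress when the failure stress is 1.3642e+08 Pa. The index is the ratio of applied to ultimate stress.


FRI = applied / ultimate
FRI = 9.3325e+07 / 1.3642e+08
FRI = 0.6841


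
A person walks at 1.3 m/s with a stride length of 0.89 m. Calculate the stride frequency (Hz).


f = v / stride_length
f = 1.3 / 0.89
f = 1.4607


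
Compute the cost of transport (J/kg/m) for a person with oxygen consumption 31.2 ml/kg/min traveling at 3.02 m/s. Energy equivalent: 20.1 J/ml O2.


Power per kg = VO2 * 20.1 / 60
Power per kg = 31.2 * 20.1 / 60 = 10.4520 W/kg
Cost = power_per_kg / speed
Cost = 10.4520 / 3.02
Cost = 3.4609


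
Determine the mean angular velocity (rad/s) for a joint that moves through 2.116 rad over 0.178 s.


omega = delta_theta / delta_t
omega = 2.116 / 0.178
omega = 11.8876


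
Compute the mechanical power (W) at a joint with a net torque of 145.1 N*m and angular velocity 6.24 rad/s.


P = M * omega
P = 145.1 * 6.24
P = 905.4240


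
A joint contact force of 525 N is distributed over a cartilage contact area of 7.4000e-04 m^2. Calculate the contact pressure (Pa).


P = F / A
P = 525 / 7.4000e-04
P = 709459.4595


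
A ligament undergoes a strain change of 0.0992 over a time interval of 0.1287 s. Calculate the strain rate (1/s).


strain_rate = delta_strain / delta_t
strain_rate = 0.0992 / 0.1287
strain_rate = 0.7708


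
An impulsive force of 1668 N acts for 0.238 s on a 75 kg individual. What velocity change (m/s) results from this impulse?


J = F * dt = 1668 * 0.238 = 396.9840 N*s
delta_v = J / m
delta_v = 396.9840 / 75
delta_v = 5.2931


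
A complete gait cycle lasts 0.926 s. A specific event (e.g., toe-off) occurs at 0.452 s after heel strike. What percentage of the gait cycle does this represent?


pct = (event_time / cycle_time) * 100
pct = (0.452 / 0.926) * 100
ratio = 0.4881
pct = 48.8121


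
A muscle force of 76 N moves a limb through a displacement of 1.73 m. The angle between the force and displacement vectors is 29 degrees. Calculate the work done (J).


W = F * d * cos(theta)
theta = 29 deg = 0.5061 rad
cos(theta) = 0.8746
W = 76 * 1.73 * 0.8746
W = 114.9950


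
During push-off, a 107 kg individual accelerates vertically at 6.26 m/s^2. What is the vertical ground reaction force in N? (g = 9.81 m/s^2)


GRF = m * (g + a)
GRF = 107 * (9.81 + 6.26)
GRF = 107 * 16.0700
GRF = 1719.4900


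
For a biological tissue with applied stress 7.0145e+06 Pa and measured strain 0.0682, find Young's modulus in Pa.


E = stress / strain
E = 7.0145e+06 / 0.0682
E = 1.0285e+08


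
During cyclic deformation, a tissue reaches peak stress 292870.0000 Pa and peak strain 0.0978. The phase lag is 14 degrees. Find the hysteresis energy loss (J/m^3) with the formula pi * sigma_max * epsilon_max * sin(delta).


E_loss = pi * sigma_max * epsilon_max * sin(delta)
delta = 14 deg = 0.2443 rad
sin(delta) = 0.2419
E_loss = pi * 292870.0000 * 0.0978 * 0.2419
E_loss = 21769.0156


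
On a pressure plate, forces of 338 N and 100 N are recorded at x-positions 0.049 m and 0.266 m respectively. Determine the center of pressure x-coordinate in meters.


COP_x = (F1*x1 + F2*x2) / (F1 + F2)
COP_x = (338*0.049 + 100*0.266) / (338 + 100)
Numerator = 43.1620
Denominator = 438
COP_x = 0.0985


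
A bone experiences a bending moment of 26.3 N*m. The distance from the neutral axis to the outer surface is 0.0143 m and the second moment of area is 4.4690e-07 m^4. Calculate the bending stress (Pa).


sigma = M * c / I
sigma = 26.3 * 0.0143 / 4.4690e-07
M * c = 0.3761
sigma = 841552.9201


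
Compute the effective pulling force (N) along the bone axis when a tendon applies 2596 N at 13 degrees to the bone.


F_eff = F_tendon * cos(theta)
theta = 13 deg = 0.2269 rad
cos(theta) = 0.9744
F_eff = 2596 * 0.9744
F_eff = 2529.4647


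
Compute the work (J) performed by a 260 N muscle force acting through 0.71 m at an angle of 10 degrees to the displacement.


W = F * d * cos(theta)
theta = 10 deg = 0.1745 rad
cos(theta) = 0.9848
W = 260 * 0.71 * 0.9848
W = 181.7955


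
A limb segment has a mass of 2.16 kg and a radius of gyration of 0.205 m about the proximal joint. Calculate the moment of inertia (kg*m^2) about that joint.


I = m * k^2
I = 2.16 * 0.205^2
k^2 = 0.0420
I = 0.0908


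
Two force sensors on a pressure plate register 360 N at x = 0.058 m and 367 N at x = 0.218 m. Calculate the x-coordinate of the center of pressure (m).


COP_x = (F1*x1 + F2*x2) / (F1 + F2)
COP_x = (360*0.058 + 367*0.218) / (360 + 367)
Numerator = 100.8860
Denominator = 727
COP_x = 0.1388


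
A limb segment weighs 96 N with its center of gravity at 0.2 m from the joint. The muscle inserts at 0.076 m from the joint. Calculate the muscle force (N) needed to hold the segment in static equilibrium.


F_muscle = W * d_load / d_muscle
F_muscle = 96 * 0.2 / 0.076
Numerator = 19.2000
F_muscle = 252.6316


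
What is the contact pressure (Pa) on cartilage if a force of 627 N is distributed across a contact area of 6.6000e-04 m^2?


P = F / A
P = 627 / 6.6000e-04
P = 950000.0000


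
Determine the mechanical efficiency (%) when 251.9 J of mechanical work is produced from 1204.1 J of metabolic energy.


eta = (W_mech / E_meta) * 100
eta = (251.9 / 1204.1) * 100
ratio = 0.2092
eta = 20.9202


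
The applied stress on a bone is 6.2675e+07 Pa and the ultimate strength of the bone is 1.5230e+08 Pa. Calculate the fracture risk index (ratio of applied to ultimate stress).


FRI = applied / ultimate
FRI = 6.2675e+07 / 1.5230e+08
FRI = 0.4115


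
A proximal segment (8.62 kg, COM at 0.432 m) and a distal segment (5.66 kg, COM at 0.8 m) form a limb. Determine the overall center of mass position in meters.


COM = (m1*x1 + m2*x2) / (m1 + m2)
COM = (8.62*0.432 + 5.66*0.8) / (8.62 + 5.66)
Numerator = 8.2518
Denominator = 14.2800
COM = 0.5779


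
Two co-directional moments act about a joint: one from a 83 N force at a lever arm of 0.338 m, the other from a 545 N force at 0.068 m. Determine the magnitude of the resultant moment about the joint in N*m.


M = F1 * d1 + F2 * d2
M = 83 * 0.338 + 545 * 0.068
M = 28.0540 + 37.0600
M = 65.1140


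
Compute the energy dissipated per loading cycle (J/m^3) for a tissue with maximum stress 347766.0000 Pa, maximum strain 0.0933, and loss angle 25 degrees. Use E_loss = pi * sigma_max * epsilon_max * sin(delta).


E_loss = pi * sigma_max * epsilon_max * sin(delta)
delta = 25 deg = 0.4363 rad
sin(delta) = 0.4226
E_loss = pi * 347766.0000 * 0.0933 * 0.4226
E_loss = 43079.1272


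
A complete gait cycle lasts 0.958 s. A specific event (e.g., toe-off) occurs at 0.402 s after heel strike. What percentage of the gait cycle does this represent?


pct = (event_time / cycle_time) * 100
pct = (0.402 / 0.958) * 100
ratio = 0.4196
pct = 41.9624


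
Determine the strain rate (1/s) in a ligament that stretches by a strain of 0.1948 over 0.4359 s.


strain_rate = delta_strain / delta_t
strain_rate = 0.1948 / 0.4359
strain_rate = 0.4469


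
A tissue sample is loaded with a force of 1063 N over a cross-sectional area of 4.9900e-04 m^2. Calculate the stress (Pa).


stress = F / A
stress = 1063 / 4.9900e-04
stress = 2.1303e+06


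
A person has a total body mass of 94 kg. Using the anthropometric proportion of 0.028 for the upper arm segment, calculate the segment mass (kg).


m_segment = body_mass * fraction
m_segment = 94 * 0.028
m_segment = 2.6320


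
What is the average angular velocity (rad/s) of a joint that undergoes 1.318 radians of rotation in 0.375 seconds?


omega = delta_theta / delta_t
omega = 1.318 / 0.375
omega = 3.5147


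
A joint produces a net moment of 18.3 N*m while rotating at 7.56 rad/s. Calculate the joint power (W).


P = M * omega
P = 18.3 * 7.56
P = 138.3480


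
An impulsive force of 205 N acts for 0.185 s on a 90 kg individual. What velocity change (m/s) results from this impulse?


J = F * dt = 205 * 0.185 = 37.9250 N*s
delta_v = J / m
delta_v = 37.9250 / 90
delta_v = 0.4214


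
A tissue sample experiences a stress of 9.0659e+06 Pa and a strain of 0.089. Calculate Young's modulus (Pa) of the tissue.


E = stress / strain
E = 9.0659e+06 / 0.089
E = 1.0186e+08


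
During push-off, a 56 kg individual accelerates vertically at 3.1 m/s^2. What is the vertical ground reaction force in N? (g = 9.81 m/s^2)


GRF = m * (g + a)
GRF = 56 * (9.81 + 3.1)
GRF = 56 * 12.9100
GRF = 722.9600


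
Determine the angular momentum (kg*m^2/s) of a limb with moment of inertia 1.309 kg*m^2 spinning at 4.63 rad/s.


L = I * omega
L = 1.309 * 4.63
L = 6.0607


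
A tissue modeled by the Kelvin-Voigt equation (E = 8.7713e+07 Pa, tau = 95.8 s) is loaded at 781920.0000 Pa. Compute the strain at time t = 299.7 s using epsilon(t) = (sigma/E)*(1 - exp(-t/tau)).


epsilon(t) = (sigma/E) * (1 - exp(-t/tau))
sigma/E = 781920.0000 / 8.7713e+07 = 0.0089
exp(-t/tau) = exp(-299.7 / 95.8) = 0.0438
epsilon = 0.0089 * (1 - 0.0438)
epsilon = 0.0085


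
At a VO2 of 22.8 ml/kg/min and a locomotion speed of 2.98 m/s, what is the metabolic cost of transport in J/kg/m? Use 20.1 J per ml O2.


Power per kg = VO2 * 20.1 / 60
Power per kg = 22.8 * 20.1 / 60 = 7.6380 W/kg
Cost = power_per_kg / speed
Cost = 7.6380 / 2.98
Cost = 2.5631
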